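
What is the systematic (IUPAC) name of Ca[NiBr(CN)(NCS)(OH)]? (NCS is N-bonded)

calcium bromocyanohydroxoisothiocyanatonickelate(II)

The 1 calcium counter-ion carries a total charge of +2, so each complex ion is 2−.
Ligand charges: 1×hydroxo (-1 each), 1×bromo (-1 each), 1×cyano (-1 each), 1×isothiocyanato (-1 each); total -4. So Ni + (-4) = 2−, giving Ni = +2.
Ligands are named alphabetically: bromo before cyano before hydroxo before isothiocyanato.
The complex ion is anionic, so nickel takes the -ate form nickelate(II).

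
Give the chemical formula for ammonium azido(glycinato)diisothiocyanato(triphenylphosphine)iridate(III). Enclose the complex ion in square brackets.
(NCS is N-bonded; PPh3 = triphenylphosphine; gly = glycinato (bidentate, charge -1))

NH4[Ir(gly)(N3)(NCS)2(PPh3)]

Ligands: 2 isothiocyanato (NCS, -1), 1 azido (N3, -1), 1 triphenylphosphine (PPh3, neutral), 1 glycinato (gly, -1). Ligand charge sum = -4.
With Ir in oxidation state +3, the complex ion is [Ir...]^1−.
Charge balance with ammonium (+1) requires 1 complex ion per 1 ammonium.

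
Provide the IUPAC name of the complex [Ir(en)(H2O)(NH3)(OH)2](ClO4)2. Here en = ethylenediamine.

The 2 perchlorate counter-ions carry a total charge of -2, so each complex ion is 2+.
Ligand charges: 1×aqua (neutral), 1×ethylenediamine (neutral), 1×ammine (neutral), 2×hydroxo (-1 each); total -2. So Ir + (-2) = 2+, giving Ir = +4.
Ligands are named alphabetically: ammine before aqua before ethylenediamine before hydroxo.

ammineaqua(ethylenediamine)dihydroxoiridium(IV) perchlorate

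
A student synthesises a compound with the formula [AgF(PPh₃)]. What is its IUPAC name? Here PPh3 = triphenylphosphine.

There is no counter-ion, so the complex is neutral overall.
Ligand charges: 1×fluoro (-1 each), 1×triphenylphosphine (neutral); total -1. So Ag + (-1) = 0, giving Ag = +1.
Ligands are named alphabetically: fluoro before triphenylphosphine.

fluoro(triphenylphosphine)silver(I)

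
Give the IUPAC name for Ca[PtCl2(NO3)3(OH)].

calcium dichlorohydroxotrinitratoplatinate(IV)

The 1 calcium counter-ion carries a total charge of +2, so each complex ion is 2−.
Ligand charges: 1×hydroxo (-1 each), 2×chloro (-1 each), 3×nitrato (-1 each); total -6. So Pt + (-6) = 2−, giving Pt = +4.
The complex ion is anionic, so platinum takes the -ate form platinate(IV).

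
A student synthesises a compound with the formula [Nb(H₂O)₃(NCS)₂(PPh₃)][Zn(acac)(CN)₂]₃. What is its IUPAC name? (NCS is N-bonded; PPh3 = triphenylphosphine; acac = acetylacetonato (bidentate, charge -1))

triaquadiisothiocyanato(triphenylphosphine)niobium(V) (acetylacetonato)dicyanozincate(II)

Both ions are complex: the cation is named first with the plain metal name, the anion second with the -ate form; each ion's ligands are alphabetised independently.
Zinc is always +2 in its complexes; the anion's ligand charges sum to -3, so the complex anion is 1−.
With 3 anions per cation, the cation must be 3×1 = 3+.
Cation: ligand charges sum to -2; for the ion to be 3+, Nb = +5.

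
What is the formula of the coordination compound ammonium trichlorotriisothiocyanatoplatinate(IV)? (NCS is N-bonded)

Ligands: 3 chloro (Cl, -1), 3 isothiocyanato (NCS, -1). Ligand charge sum = -6.
With Pt in oxidation state +4, the complex ion is [Pt...]^2−.
Charge balance with ammonium (+1) requires 1 complex ion per 2 ammonium.

(NH4)2[PtCl3(NCS)3]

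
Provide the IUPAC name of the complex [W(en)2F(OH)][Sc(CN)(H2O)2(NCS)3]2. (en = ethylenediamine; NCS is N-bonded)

bis(ethylenediamine)fluorohydroxotungsten(IV) diaquacyanotriisothiocyanatoscandate(III)

Both ions are complex: the cation is named first with the plain metal name, the anion second with the -ate form; each ion's ligands are alphabetised independently.
Scandium is always +3 in its complexes; the anion's ligand charges sum to -4, so the complex anion is 1−.
With 2 anions per cation, the cation must be 2×1 = 2+.
Cation: ligand charges sum to -2; for the ion to be 2+, W = +4.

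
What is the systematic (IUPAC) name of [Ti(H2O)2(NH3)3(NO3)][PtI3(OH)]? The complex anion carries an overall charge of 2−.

The complex anion is given as 2−; its ligand charges sum to -4, so Pt = +2.
A 1:1 salt means the cation carries the equal and opposite charge, 2+.
Cation: ligand charges sum to -1; for the ion to be 2+, Ti = +3.

triamminediaquanitratotitanium(III) hydroxotriiodoplatinate(II)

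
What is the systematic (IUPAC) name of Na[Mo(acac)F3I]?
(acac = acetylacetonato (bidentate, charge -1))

The 1 sodium counter-ion carries a total charge of +1, so each complex ion is 1−.
Ligand charges: 1×iodo (-1 each), 1×acetylacetonato (-1 each), 3×fluoro (-1 each); total -5. So Mo + (-5) = 1−, giving Mo = +4.
The complex ion is anionic, so molybdenum takes the -ate form molybdate(IV).

sodium (acetylacetonato)trifluoroiodomolybdate(IV)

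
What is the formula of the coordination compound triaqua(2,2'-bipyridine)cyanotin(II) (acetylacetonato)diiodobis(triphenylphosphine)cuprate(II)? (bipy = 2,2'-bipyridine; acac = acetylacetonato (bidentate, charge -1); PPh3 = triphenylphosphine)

Cation [Sn…]: ligand charges -1, Sn(II) ⇒ ion charge 1+.
Anion [Cu…]: ligand charges -3, Cu(II) ⇒ ion charge 1−.
One 1+ cation balances one 1− anion.

[Sn(bipy)(CN)(H2O)3][Cu(acac)I2(PPh3)2]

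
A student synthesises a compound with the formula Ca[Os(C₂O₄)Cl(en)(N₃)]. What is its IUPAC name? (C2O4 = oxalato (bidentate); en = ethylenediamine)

The 1 calcium counter-ion carries a total charge of +2, so each complex ion is 2−.
Ligand charges: 1×oxalato (-2 each), 1×azido (-1 each), 1×ethylenediamine (neutral), 1×chloro (-1 each); total -4. So Os + (-4) = 2−, giving Os = +2.
The complex ion is anionic, so osmium takes the -ate form osmate(II).

calcium azidochloro(ethylenediamine)oxalatoosmate(II)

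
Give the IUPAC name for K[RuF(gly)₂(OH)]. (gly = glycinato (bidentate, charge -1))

potassium fluorobis(glycinato)hydroxoruthenate(III)

The 1 potassium counter-ion carries a total charge of +1, so each complex ion is 1−.
Ligand charges: 1×hydroxo (-1 each), 2×glycinato (-1 each), 1×fluoro (-1 each); total -4. So Ru + (-4) = 1−, giving Ru = +3.
Ligands are named alphabetically: fluoro before glycinato before hydroxo.
The complex ion is anionic, so ruthenium takes the -ate form ruthenate(III).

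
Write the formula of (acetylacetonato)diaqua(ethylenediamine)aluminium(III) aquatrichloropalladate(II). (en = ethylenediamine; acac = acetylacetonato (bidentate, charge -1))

[Al(acac)(en)(H2O)2][PdCl3(H2O)]2

Cation [Al…]: ligand charges -1, Al(III) ⇒ ion charge 2+.
Anion [Pd…]: ligand charges -3, Pd(II) ⇒ ion charge 1−.
One 2+ cation requires 2 of the 1− anion.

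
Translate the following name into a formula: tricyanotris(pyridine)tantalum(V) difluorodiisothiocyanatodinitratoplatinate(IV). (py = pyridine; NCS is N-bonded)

Cation [Ta…]: ligand charges -3, Ta(V) ⇒ ion charge 2+.
Anion [Pt…]: ligand charges -6, Pt(IV) ⇒ ion charge 2−.

[Ta(CN)3(py)3][PtF2(NCS)2(NO3)2]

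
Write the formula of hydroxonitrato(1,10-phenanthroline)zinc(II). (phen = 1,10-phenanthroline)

[Zn(NO3)(OH)(phen)]

Ligands: 1 hydroxo (OH, -1), 1 1,10-phenanthroline (phen, neutral), 1 nitrato (NO3, -1). Ligand charge sum = -2.
With Zn in oxidation state +2, the complex ion is [Zn...].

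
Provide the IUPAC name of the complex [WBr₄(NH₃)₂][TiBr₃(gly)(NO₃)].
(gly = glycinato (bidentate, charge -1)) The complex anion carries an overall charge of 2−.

diamminetetrabromotungsten(VI) tribromo(glycinato)nitratotitanate(III)

Both ions are complex: the cation is named first with the plain metal name, the anion second with the -ate form; each ion's ligands are alphabetised independently.
The complex anion is given as 2−; its ligand charges sum to -5, so Ti = +3.
A 1:1 salt means the cation carries the equal and opposite charge, 2+.
Cation: ligand charges sum to -4; for the ion to be 2+, W = +6.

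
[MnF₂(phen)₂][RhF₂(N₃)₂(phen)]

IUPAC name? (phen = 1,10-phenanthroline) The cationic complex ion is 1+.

difluorobis(1,10-phenanthroline)manganese(III) diazidodifluoro(1,10-phenanthroline)rhodate(III)

Both ions are complex: the cation is named first with the plain metal name, the anion second with the -ate form; each ion's ligands are alphabetised independently.
The complex cation is given as 1+; its ligand charges sum to -2, so Mn = +3.
A 1:1 salt means the anion carries the equal and opposite charge, 1−.
Anion: ligand charges sum to -4; for the ion to be 1−, Rh = +3.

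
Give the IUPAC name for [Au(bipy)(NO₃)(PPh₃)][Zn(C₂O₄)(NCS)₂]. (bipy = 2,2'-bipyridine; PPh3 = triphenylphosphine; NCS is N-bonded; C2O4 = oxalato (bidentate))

Both ions are complex: the cation is named first with the plain metal name, the anion second with the -ate form; each ion's ligands are alphabetised independently.
Zinc is always +2 in its complexes; the anion's ligand charges sum to -4, so the complex anion is 2−.
A 1:1 salt means the cation carries the equal and opposite charge, 2+.
Cation: ligand charges sum to -1; for the ion to be 2+, Au = +3.

(2,2'-bipyridine)nitrato(triphenylphosphine)gold(III) diisothiocyanatooxalatozincate(II)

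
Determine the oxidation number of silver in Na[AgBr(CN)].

1 sodium outside the brackets (+1 each) → the complex ion is 1−.
Ligand charges: 1×CN = -1; 1×Br = -1; sum -2.
Ag + (-2) = 1− ⇒ Ag is +1.

+1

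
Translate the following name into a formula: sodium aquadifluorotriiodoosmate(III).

Ligands: 3 iodo (I, -1), 2 fluoro (F, -1), 1 aqua (H2O, neutral). Ligand charge sum = -5.
With Os in oxidation state +3, the complex ion is [Os...]^2−.
Charge balance with sodium (+1) requires 1 complex ion per 2 sodium.

Na2[OsF2(H2O)I3]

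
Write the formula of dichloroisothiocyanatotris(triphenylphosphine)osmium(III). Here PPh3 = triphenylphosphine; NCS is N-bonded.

[OsCl2(NCS)(PPh3)3]

Ligands: 3 triphenylphosphine (PPh3, neutral), 1 isothiocyanato (NCS, -1), 2 chloro (Cl, -1). Ligand charge sum = -3.
With Os in oxidation state +3, the complex ion is [Os...].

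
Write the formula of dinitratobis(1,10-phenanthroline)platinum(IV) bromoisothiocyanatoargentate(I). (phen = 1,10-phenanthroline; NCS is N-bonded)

Cation [Pt…]: ligand charges -2, Pt(IV) ⇒ ion charge 2+.
Anion [Ag…]: ligand charges -2, Ag(I) ⇒ ion charge 1−.
One 2+ cation requires 2 of the 1− anion.

[Pt(NO3)2(phen)2][AgBr(NCS)]2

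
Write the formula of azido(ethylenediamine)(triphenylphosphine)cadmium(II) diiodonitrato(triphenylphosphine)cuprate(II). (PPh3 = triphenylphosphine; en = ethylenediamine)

Cation [Cd…]: ligand charges -1, Cd(II) ⇒ ion charge 1+.
Anion [Cu…]: ligand charges -3, Cu(II) ⇒ ion charge 1−.
One 1+ cation balances one 1− anion.

[Cd(en)(N3)(PPh3)][CuI2(NO3)(PPh3)]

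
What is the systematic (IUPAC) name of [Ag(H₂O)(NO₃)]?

There is no counter-ion, so the complex is neutral overall.
Ligand charges: 1×nitrato (-1 each), 1×aqua (neutral); total -1. So Ag + (-1) = 0, giving Ag = +1.
Ligands are named alphabetically: aqua before nitrato.

aquanitratosilver(I)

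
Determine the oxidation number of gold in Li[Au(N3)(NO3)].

1 lithium outside the brackets (+1 each) → the complex ion is 1−.
Ligand charges: 1×N3 = -1; 1×NO3 = -1; sum -2.
Au + (-2) = 1− ⇒ Au is +1.

+1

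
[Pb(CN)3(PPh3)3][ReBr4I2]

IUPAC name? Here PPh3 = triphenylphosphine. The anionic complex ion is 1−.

tricyanotris(triphenylphosphine)lead(IV) tetrabromodiiodorhenate(V)

Both ions are complex: the cation is named first with the plain metal name, the anion second with the -ate form; each ion's ligands are alphabetised independently.
The complex anion is given as 1−; its ligand charges sum to -6, so Re = +5.
A 1:1 salt means the cation carries the equal and opposite charge, 1+.
Cation: ligand charges sum to -3; for the ion to be 1+, Pb = +4.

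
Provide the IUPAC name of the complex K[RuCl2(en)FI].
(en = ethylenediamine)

The 1 potassium counter-ion carries a total charge of +1, so each complex ion is 1−.
Ligand charges: 1×ethylenediamine (neutral), 1×fluoro (-1 each), 2×chloro (-1 each), 1×iodo (-1 each); total -4. So Ru + (-4) = 1−, giving Ru = +3.
Ligands are named alphabetically: chloro before ethylenediamine before fluoro before iodo.
The complex ion is anionic, so ruthenium takes the -ate form ruthenate(III).

potassium dichloro(ethylenediamine)fluoroiodoruthenate(III)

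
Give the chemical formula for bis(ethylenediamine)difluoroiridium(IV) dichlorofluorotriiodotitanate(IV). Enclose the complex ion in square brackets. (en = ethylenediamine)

[Ir(en)2F2][TiCl2FI3]

Cation [Ir…]: ligand charges -2, Ir(IV) ⇒ ion charge 2+.
Anion [Ti…]: ligand charges -6, Ti(IV) ⇒ ion charge 2−.
One 2+ cation balances one 2− anion.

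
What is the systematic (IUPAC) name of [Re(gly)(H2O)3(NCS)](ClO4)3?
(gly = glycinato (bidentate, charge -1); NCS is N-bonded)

triaqua(glycinato)isothiocyanatorhenium(V) perchlorate

The 3 perchlorate counter-ions carry a total charge of -3, so each complex ion is 3+.
Ligand charges: 1×glycinato (-1 each), 1×isothiocyanato (-1 each), 3×aqua (neutral); total -2. So Re + (-2) = 3+, giving Re = +5.
Ligands are named alphabetically: aqua before glycinato before isothiocyanato.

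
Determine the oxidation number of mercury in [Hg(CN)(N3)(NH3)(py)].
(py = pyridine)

No counter-ion: the bracketed complex is neutral.
Ligand charges: 1×N3 = -1; 1×py neutral; 1×CN = -1; 1×NH3 neutral; sum -2.
Hg + (-2) = 0 ⇒ Hg is +2.

+2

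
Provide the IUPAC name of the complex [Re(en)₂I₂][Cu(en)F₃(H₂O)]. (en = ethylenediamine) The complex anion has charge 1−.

The complex anion is given as 1−; its ligand charges sum to -3, so Cu = +2.
A 1:1 salt means the cation carries the equal and opposite charge, 1+.
Cation: ligand charges sum to -2; for the ion to be 1+, Re = +3.

bis(ethylenediamine)diiodorhenium(III) aqua(ethylenediamine)trifluorocuprate(II)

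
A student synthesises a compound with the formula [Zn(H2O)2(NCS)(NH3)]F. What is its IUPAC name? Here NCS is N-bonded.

The 1 fluoride counter-ion carries a total charge of -1, so each complex ion is 1+.
Ligand charges: 2×aqua (neutral), 1×ammine (neutral), 1×isothiocyanato (-1 each); total -1. So Zn + (-1) = 1+, giving Zn = +2.
Ligands are named alphabetically: ammine before aqua before isothiocyanato.

amminediaquaisothiocyanatozinc(II) fluoride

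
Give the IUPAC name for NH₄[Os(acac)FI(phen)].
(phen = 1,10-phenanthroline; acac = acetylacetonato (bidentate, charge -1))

The 1 ammonium counter-ion carries a total charge of +1, so each complex ion is 1−.
Ligand charges: 1×fluoro (-1 each), 1×1,10-phenanthroline (neutral), 1×acetylacetonato (-1 each), 1×iodo (-1 each); total -3. So Os + (-3) = 1−, giving Os = +2.
Ligands are named alphabetically: acetylacetonato before fluoro before iodo before phenanthroline.
The complex ion is anionic, so osmium takes the -ate form osmate(II).

ammonium (acetylacetonato)fluoroiodo(1,10-phenanthroline)osmate(II)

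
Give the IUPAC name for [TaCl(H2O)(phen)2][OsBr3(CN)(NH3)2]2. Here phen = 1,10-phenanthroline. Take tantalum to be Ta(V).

aquachlorobis(1,10-phenanthroline)tantalum(V) diamminetribromocyanoosmate(II)

Ta is given as +5; the cation's ligand charges sum to -1, so the complex cation is 4+.
With 2 anions per cation, each anion must be 4/2 = 2−.
Anion: ligand charges sum to -4; for the ion to be 2−, Os = +2.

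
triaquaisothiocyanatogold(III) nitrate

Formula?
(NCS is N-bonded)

Ligands: 3 aqua (H2O, neutral), 1 isothiocyanato (NCS, -1). Ligand charge sum = -1.
With Au in oxidation state +3, the complex ion is [Au...]^2+.
Charge balance with nitrate (-1) requires 1 complex ion per 2 nitrate.

[Au(H2O)3(NCS)](NO3)2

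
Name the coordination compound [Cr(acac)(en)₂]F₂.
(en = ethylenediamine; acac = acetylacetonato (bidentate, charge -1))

(acetylacetonato)bis(ethylenediamine)chromium(III) fluoride

The 2 fluoride counter-ions carry a total charge of -2, so each complex ion is 2+.
Ligand charges: 2×ethylenediamine (neutral), 1×acetylacetonato (-1 each); total -1. So Cr + (-1) = 2+, giving Cr = +3.
Ligands are named alphabetically: acetylacetonato before ethylenediamine.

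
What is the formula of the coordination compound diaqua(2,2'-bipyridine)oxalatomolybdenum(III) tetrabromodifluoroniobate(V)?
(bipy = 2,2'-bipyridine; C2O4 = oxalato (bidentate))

[Mo(bipy)(C2O4)(H2O)2][NbBr4F2]

Cation [Mo…]: ligand charges -2, Mo(III) ⇒ ion charge 1+.
Anion [Nb…]: ligand charges -6, Nb(V) ⇒ ion charge 1−.
One 1+ cation balances one 1− anion.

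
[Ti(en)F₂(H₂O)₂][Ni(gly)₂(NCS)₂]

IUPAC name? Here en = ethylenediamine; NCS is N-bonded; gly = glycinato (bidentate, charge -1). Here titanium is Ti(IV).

diaqua(ethylenediamine)difluorotitanium(IV) bis(glycinato)diisothiocyanatonickelate(II)

Ti is given as +4; the cation's ligand charges sum to -2, so the complex cation is 2+.
A 1:1 salt means the anion carries the equal and opposite charge, 2−.
Anion: ligand charges sum to -4; for the ion to be 2−, Ni = +2.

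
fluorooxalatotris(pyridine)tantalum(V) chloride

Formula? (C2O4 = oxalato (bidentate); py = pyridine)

[Ta(C2O4)F(py)3]Cl2

Ligands: 1 oxalato (C2O4, -2), 1 fluoro (F, -1), 3 pyridine (py, neutral). Ligand charge sum = -3.
With Ta in oxidation state +5, the complex ion is [Ta...]^2+.
Charge balance with chloride (-1) requires 1 complex ion per 2 chloride.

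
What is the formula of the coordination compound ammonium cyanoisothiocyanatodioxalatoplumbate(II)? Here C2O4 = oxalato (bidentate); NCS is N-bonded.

(NH4)4[Pb(C2O4)2(CN)(NCS)]

Ligands: 2 oxalato (C2O4, -2), 1 cyano (CN, -1), 1 isothiocyanato (NCS, -1). Ligand charge sum = -6.
Charge balance with ammonium (+1) requires 1 complex ion per 4 ammonium.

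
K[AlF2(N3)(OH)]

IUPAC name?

The 1 potassium counter-ion carries a total charge of +1, so each complex ion is 1−.
Ligand charges: 2×fluoro (-1 each), 1×azido (-1 each), 1×hydroxo (-1 each); total -4. So Al + (-4) = 1−, giving Al = +3.
The complex ion is anionic, so aluminium takes the -ate form aluminate(III).

potassium azidodifluorohydroxoaluminate(III)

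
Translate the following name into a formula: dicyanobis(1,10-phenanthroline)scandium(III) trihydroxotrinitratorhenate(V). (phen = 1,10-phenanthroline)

Cation [Sc…]: ligand charges -2, Sc(III) ⇒ ion charge 1+.
Anion [Re…]: ligand charges -6, Re(V) ⇒ ion charge 1−.

[Sc(CN)2(phen)2][Re(NO3)3(OH)3]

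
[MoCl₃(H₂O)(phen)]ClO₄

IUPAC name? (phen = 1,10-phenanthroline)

The 1 perchlorate counter-ion carries a total charge of -1, so each complex ion is 1+.
Ligand charges: 1×aqua (neutral), 1×1,10-phenanthroline (neutral), 3×chloro (-1 each); total -3. So Mo + (-3) = 1+, giving Mo = +4.
Ligands are named alphabetically: aqua before chloro before phenanthroline.

aquatrichloro(1,10-phenanthroline)molybdenum(IV) perchlorate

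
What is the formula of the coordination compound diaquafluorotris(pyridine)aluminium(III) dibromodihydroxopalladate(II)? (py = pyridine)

[AlF(H2O)2(py)3][PdBr2(OH)2]

Cation [Al…]: ligand charges -1, Al(III) ⇒ ion charge 2+.
Anion [Pd…]: ligand charges -4, Pd(II) ⇒ ion charge 2−.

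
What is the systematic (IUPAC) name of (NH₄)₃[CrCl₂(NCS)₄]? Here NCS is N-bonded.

The 3 ammonium counter-ions carry a total charge of +3, so each complex ion is 3−.
Ligand charges: 4×isothiocyanato (-1 each), 2×chloro (-1 each); total -6. So Cr + (-6) = 3−, giving Cr = +3.
The complex ion is anionic, so chromium takes the -ate form chromate(III).

ammonium dichlorotetraisothiocyanatochromate(III)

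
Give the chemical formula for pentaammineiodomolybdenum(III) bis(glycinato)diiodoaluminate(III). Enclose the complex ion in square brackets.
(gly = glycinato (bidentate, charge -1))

[MoI(NH3)5][Al(gly)2I2]2

Cation [Mo…]: ligand charges -1, Mo(III) ⇒ ion charge 2+.
Anion [Al…]: ligand charges -4, Al(III) ⇒ ion charge 1−.
One 2+ cation requires 2 of the 1− anion.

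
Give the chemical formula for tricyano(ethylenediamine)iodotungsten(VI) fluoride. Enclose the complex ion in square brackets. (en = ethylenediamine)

Ligands: 1 ethylenediamine (en, neutral), 1 iodo (I, -1), 3 cyano (CN, -1). Ligand charge sum = -4.
With W in oxidation state +6, the complex ion is [W...]^2+.
Charge balance with fluoride (-1) requires 1 complex ion per 2 fluoride.

[W(CN)3(en)I]F2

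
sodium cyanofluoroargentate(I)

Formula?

Ligands: 1 cyano (CN, -1), 1 fluoro (F, -1). Ligand charge sum = -2.
With Ag in oxidation state +1, the complex ion is [Ag...]^1−.
Charge balance with sodium (+1) requires 1 complex ion per 1 sodium.

Na[Ag(CN)F]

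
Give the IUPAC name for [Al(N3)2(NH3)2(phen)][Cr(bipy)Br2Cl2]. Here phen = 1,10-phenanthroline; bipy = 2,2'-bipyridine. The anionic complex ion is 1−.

Both ions are complex: the cation is named first with the plain metal name, the anion second with the -ate form; each ion's ligands are alphabetised independently.
The complex anion is given as 1−; its ligand charges sum to -4, so Cr = +3.
A 1:1 salt means the cation carries the equal and opposite charge, 1+.
Cation: ligand charges sum to -2; for the ion to be 1+, Al = +3.

diamminediazido(1,10-phenanthroline)aluminium(III) (2,2'-bipyridine)dibromodichlorochromate(III)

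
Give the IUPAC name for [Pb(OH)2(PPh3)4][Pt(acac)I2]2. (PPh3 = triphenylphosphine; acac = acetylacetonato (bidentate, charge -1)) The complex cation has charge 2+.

dihydroxotetrakis(triphenylphosphine)lead(IV) (acetylacetonato)diiodoplatinate(II)

The complex cation is given as 2+; its ligand charges sum to -2, so Pb = +4.
With 2 anions per cation, each anion must be 2/2 = 1−.
Anion: ligand charges sum to -3; for the ion to be 1−, Pt = +2.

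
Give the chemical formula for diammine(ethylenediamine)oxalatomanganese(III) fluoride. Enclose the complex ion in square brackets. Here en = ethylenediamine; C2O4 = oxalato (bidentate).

[Mn(C2O4)(en)(NH3)2]F

Ligands: 2 ammine (NH3, neutral), 1 ethylenediamine (en, neutral), 1 oxalato (C2O4, -2). Ligand charge sum = -2.
With Mn in oxidation state +3, the complex ion is [Mn...]^1+.
Charge balance with fluoride (-1) requires 1 complex ion per 1 fluoride.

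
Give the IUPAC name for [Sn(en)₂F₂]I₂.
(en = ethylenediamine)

bis(ethylenediamine)difluorotin(IV) iodide

The 2 iodide counter-ions carry a total charge of -2, so each complex ion is 2+.
Ligand charges: 2×ethylenediamine (neutral), 2×fluoro (-1 each); total -2. So Sn + (-2) = 2+, giving Sn = +4.
Ligands are named alphabetically: ethylenediamine before fluoro.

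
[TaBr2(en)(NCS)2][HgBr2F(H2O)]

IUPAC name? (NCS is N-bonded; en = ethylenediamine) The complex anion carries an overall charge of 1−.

The complex anion is given as 1−; its ligand charges sum to -3, so Hg = +2.
A 1:1 salt means the cation carries the equal and opposite charge, 1+.
Cation: ligand charges sum to -4; for the ion to be 1+, Ta = +5.

dibromo(ethylenediamine)diisothiocyanatotantalum(V) aquadibromofluoromercurate(II)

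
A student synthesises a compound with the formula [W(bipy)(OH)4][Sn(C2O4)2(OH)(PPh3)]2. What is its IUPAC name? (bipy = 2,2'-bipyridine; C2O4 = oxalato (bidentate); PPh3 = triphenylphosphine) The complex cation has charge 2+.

(2,2'-bipyridine)tetrahydroxotungsten(VI) hydroxodioxalato(triphenylphosphine)stannate(IV)

Both ions are complex: the cation is named first with the plain metal name, the anion second with the -ate form; each ion's ligands are alphabetised independently.
The complex cation is given as 2+; its ligand charges sum to -4, so W = +6.
With 2 anions per cation, each anion must be 2/2 = 1−.
Anion: ligand charges sum to -5; for the ion to be 1−, Sn = +4.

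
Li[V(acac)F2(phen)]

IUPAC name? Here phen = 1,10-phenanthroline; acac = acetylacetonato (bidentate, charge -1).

lithium (acetylacetonato)difluoro(1,10-phenanthroline)vanadate(II)

The 1 lithium counter-ion carries a total charge of +1, so each complex ion is 1−.
Ligand charges: 1×1,10-phenanthroline (neutral), 1×acetylacetonato (-1 each), 2×fluoro (-1 each); total -3. So V + (-3) = 1−, giving V = +2.
The complex ion is anionic, so vanadium takes the -ate form vanadate(II).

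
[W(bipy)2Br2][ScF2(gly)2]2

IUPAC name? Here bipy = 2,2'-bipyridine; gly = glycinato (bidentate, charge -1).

bis(2,2'-bipyridine)dibromotungsten(IV) difluorobis(glycinato)scandate(III)

Scandium is always +3 in its complexes; the anion's ligand charges sum to -4, so the complex anion is 1−.
With 2 anions per cation, the cation must be 2×1 = 2+.
Cation: ligand charges sum to -2; for the ion to be 2+, W = +4.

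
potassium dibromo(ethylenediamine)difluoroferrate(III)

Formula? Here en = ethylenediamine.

K[FeBr2(en)F2]

Ligands: 1 ethylenediamine (en, neutral), 2 bromo (Br, -1), 2 fluoro (F, -1). Ligand charge sum = -4.
With Fe in oxidation state +3, the complex ion is [Fe...]^1−.
Charge balance with potassium (+1) requires 1 complex ion per 1 potassium.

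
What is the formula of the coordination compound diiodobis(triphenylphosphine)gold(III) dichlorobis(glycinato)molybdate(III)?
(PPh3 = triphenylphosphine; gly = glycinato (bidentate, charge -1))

[AuI2(PPh3)2][MoCl2(gly)2]

Cation [Au…]: ligand charges -2, Au(III) ⇒ ion charge 1+.
Anion [Mo…]: ligand charges -4, Mo(III) ⇒ ion charge 1−.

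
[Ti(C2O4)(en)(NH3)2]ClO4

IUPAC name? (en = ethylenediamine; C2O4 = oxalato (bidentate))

diammine(ethylenediamine)oxalatotitanium(III) perchlorate

The 1 perchlorate counter-ion carries a total charge of -1, so each complex ion is 1+.
Ligand charges: 1×ethylenediamine (neutral), 1×oxalato (-2 each), 2×ammine (neutral); total -2. So Ti + (-2) = 1+, giving Ti = +3.
Ligands are named alphabetically: ammine before ethylenediamine before oxalato.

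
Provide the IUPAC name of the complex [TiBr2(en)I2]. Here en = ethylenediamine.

dibromo(ethylenediamine)diiodotitanium(IV)

There is no counter-ion, so the complex is neutral overall.
Ligand charges: 2×bromo (-1 each), 2×iodo (-1 each), 1×ethylenediamine (neutral); total -4. So Ti + (-4) = 0, giving Ti = +4.
Ligands are named alphabetically: bromo before ethylenediamine before iodo.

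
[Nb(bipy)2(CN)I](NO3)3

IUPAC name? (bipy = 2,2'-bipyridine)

bis(2,2'-bipyridine)cyanoiodoniobium(V) nitrate

The 3 nitrate counter-ions carry a total charge of -3, so each complex ion is 3+.
Ligand charges: 1×cyano (-1 each), 2×2,2'-bipyridine (neutral), 1×iodo (-1 each); total -2. So Nb + (-2) = 3+, giving Nb = +5.
Ligands are named alphabetically: bipyridine before cyano before iodo.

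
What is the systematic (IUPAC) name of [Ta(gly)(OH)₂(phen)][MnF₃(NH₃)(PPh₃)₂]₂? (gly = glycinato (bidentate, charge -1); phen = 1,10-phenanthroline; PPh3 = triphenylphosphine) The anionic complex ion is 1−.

(glycinato)dihydroxo(1,10-phenanthroline)tantalum(V) amminetrifluorobis(triphenylphosphine)manganate(II)

Both ions are complex: the cation is named first with the plain metal name, the anion second with the -ate form; each ion's ligands are alphabetised independently.
The complex anion is given as 1−; its ligand charges sum to -3, so Mn = +2.
With 2 anions per cation, the cation must be 2×1 = 2+.
Cation: ligand charges sum to -3; for the ion to be 2+, Ta = +5.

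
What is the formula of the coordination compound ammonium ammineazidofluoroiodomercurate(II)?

NH4[HgFI(N3)(NH3)]

Ligands: 1 fluoro (F, -1), 1 ammine (NH3, neutral), 1 iodo (I, -1), 1 azido (N3, -1). Ligand charge sum = -3.
With Hg in oxidation state +2, the complex ion is [Hg...]^1−.
Charge balance with ammonium (+1) requires 1 complex ion per 1 ammonium.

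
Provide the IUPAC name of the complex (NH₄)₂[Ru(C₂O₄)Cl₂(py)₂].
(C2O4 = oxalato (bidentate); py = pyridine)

The 2 ammonium counter-ions carry a total charge of +2, so each complex ion is 2−.
Ligand charges: 1×oxalato (-2 each), 2×chloro (-1 each), 2×pyridine (neutral); total -4. So Ru + (-4) = 2−, giving Ru = +2.
Ligands are named alphabetically: chloro before oxalato before pyridine.
The complex ion is anionic, so ruthenium takes the -ate form ruthenate(II).

ammonium dichlorooxalatobis(pyridine)ruthenate(II)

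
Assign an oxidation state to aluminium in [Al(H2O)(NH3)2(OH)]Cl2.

2 chloride outside the brackets (-1 each) → the complex ion is 2+.
Ligand charges: 2×NH3 neutral; 1×H2O neutral; 1×OH = -1; sum -1.
Al + (-1) = 2+ ⇒ Al is +3.

+3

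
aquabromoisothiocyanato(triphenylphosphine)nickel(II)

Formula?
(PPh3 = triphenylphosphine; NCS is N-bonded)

[NiBr(H2O)(NCS)(PPh3)]

Ligands: 1 aqua (H2O, neutral), 1 bromo (Br, -1), 1 triphenylphosphine (PPh3, neutral), 1 isothiocyanato (NCS, -1). Ligand charge sum = -2.
With Ni in oxidation state +2, the complex ion is [Ni...].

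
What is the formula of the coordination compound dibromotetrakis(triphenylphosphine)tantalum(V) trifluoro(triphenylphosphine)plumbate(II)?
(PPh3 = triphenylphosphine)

Cation [Ta…]: ligand charges -2, Ta(V) ⇒ ion charge 3+.
Anion [Pb…]: ligand charges -3, Pb(II) ⇒ ion charge 1−.
One 3+ cation requires 3 of the 1− anion.

[TaBr2(PPh3)4][PbF3(PPh3)]3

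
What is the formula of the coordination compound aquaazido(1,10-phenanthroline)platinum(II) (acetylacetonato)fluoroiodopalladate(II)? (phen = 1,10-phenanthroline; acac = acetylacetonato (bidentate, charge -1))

[Pt(H2O)(N3)(phen)][Pd(acac)FI]

Cation [Pt…]: ligand charges -1, Pt(II) ⇒ ion charge 1+.
Anion [Pd…]: ligand charges -3, Pd(II) ⇒ ion charge 1−.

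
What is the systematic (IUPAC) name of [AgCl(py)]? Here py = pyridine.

chloro(pyridine)silver(I)

There is no counter-ion, so the complex is neutral overall.
Ligand charges: 1×pyridine (neutral), 1×chloro (-1 each); total -1. So Ag + (-1) = 0, giving Ag = +1.
Ligands are named alphabetically: chloro before pyridine.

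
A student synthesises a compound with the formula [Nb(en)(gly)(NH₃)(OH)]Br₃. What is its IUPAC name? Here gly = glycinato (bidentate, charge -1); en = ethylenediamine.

ammine(ethylenediamine)(glycinato)hydroxoniobium(V) bromide

The 3 bromide counter-ions carry a total charge of -3, so each complex ion is 3+.
Ligand charges: 1×ammine (neutral), 1×glycinato (-1 each), 1×ethylenediamine (neutral), 1×hydroxo (-1 each); total -2. So Nb + (-2) = 3+, giving Nb = +5.
Ligands are named alphabetically: ammine before ethylenediamine before glycinato before hydroxo.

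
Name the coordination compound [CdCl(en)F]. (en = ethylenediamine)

chloro(ethylenediamine)fluorocadmium(II)

There is no counter-ion, so the complex is neutral overall.
Ligand charges: 1×ethylenediamine (neutral), 1×fluoro (-1 each), 1×chloro (-1 each); total -2. So Cd + (-2) = 0, giving Cd = +2.
Ligands are named alphabetically: chloro before ethylenediamine before fluoro.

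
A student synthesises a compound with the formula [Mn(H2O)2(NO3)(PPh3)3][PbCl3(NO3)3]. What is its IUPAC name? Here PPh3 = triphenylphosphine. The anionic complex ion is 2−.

diaquanitratotris(triphenylphosphine)manganese(III) trichlorotrinitratoplumbate(IV)

Both ions are complex: the cation is named first with the plain metal name, the anion second with the -ate form; each ion's ligands are alphabetised independently.
The complex anion is given as 2−; its ligand charges sum to -6, so Pb = +4.
A 1:1 salt means the cation carries the equal and opposite charge, 2+.
Cation: ligand charges sum to -1; for the ion to be 2+, Mn = +3.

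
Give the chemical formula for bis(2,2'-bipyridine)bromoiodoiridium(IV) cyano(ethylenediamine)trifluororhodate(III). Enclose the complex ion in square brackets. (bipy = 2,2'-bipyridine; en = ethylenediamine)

Cation [Ir…]: ligand charges -2, Ir(IV) ⇒ ion charge 2+.
Anion [Rh…]: ligand charges -4, Rh(III) ⇒ ion charge 1−.

[Ir(bipy)2BrI][Rh(CN)(en)F3]2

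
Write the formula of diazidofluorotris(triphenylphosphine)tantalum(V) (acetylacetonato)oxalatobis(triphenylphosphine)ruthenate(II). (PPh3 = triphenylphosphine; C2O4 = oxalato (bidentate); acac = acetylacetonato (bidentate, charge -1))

Cation [Ta…]: ligand charges -3, Ta(V) ⇒ ion charge 2+.
Anion [Ru…]: ligand charges -3, Ru(II) ⇒ ion charge 1−.
One 2+ cation requires 2 of the 1− anion.

[TaF(N3)2(PPh3)3][Ru(acac)(C2O4)(PPh3)2]2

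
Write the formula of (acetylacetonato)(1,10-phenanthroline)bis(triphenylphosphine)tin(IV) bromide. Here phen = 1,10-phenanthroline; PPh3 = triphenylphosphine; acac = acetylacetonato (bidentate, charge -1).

Ligands: 1 1,10-phenanthroline (phen, neutral), 2 triphenylphosphine (PPh3, neutral), 1 acetylacetonato (acac, -1). Ligand charge sum = -1.
With Sn in oxidation state +4, the complex ion is [Sn...]^3+.
Charge balance with bromide (-1) requires 1 complex ion per 3 bromide.

[Sn(acac)(phen)(PPh3)2]Br3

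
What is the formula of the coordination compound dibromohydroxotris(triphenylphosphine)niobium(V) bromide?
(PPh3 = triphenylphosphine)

[NbBr2(OH)(PPh3)3]Br2

Ligands: 1 hydroxo (OH, -1), 3 triphenylphosphine (PPh3, neutral), 2 bromo (Br, -1). Ligand charge sum = -3.
Charge balance with bromide (-1) requires 1 complex ion per 2 bromide.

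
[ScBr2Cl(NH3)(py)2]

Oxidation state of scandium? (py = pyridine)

+3

No counter-ion: the bracketed complex is neutral.
Ligand charges: 1×NH3 neutral; 1×Cl = -1; 2×py neutral; 2×Br = -2; sum -3.
Sc + (-3) = 0 ⇒ Sc is +3.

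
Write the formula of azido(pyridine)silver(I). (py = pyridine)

[Ag(N3)(py)]

Ligands: 1 pyridine (py, neutral), 1 azido (N3, -1). Ligand charge sum = -1.
With Ag in oxidation state +1, the complex ion is [Ag...].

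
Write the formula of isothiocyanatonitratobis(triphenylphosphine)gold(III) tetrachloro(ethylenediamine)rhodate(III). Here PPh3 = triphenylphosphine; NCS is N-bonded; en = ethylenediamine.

Cation [Au…]: ligand charges -2, Au(III) ⇒ ion charge 1+.
Anion [Rh…]: ligand charges -4, Rh(III) ⇒ ion charge 1−.
One 1+ cation balances one 1− anion.

[Au(NCS)(NO3)(PPh3)2][RhCl4(en)]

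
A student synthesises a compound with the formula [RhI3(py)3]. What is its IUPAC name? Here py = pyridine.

triiodotris(pyridine)rhodium(III)

There is no counter-ion, so the complex is neutral overall.
Ligand charges: 3×pyridine (neutral), 3×iodo (-1 each); total -3. So Rh + (-3) = 0, giving Rh = +3.
Ligands are named alphabetically: iodo before pyridine.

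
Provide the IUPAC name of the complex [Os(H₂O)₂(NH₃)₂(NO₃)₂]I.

The 1 iodide counter-ion carries a total charge of -1, so each complex ion is 1+.
Ligand charges: 2×aqua (neutral), 2×nitrato (-1 each), 2×ammine (neutral); total -2. So Os + (-2) = 1+, giving Os = +3.
Ligands are named alphabetically: ammine before aqua before nitrato.

diamminediaquadinitratoosmium(III) iodide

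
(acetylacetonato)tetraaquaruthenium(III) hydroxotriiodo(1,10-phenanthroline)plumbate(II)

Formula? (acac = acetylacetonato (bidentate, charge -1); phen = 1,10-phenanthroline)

Cation [Ru…]: ligand charges -1, Ru(III) ⇒ ion charge 2+.
Anion [Pb…]: ligand charges -4, Pb(II) ⇒ ion charge 2−.
One 2+ cation balances one 2− anion.

[Ru(acac)(H2O)4][PbI3(OH)(phen)]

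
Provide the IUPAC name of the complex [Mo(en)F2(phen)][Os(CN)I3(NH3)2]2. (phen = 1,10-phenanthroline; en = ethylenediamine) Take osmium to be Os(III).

Os is given as +3; the anion's ligand charges sum to -4, so the complex anion is 1−.
With 2 anions per cation, the cation must be 2×1 = 2+.
Cation: ligand charges sum to -2; for the ion to be 2+, Mo = +4.

(ethylenediamine)difluoro(1,10-phenanthroline)molybdenum(IV) diamminecyanotriiodoosmate(III)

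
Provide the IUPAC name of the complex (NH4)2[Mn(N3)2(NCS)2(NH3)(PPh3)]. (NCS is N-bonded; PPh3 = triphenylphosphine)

ammonium amminediazidodiisothiocyanato(triphenylphosphine)manganate(II)

The 2 ammonium counter-ions carry a total charge of +2, so each complex ion is 2−.
Ligand charges: 2×isothiocyanato (-1 each), 1×ammine (neutral), 1×triphenylphosphine (neutral), 2×azido (-1 each); total -4. So Mn + (-4) = 2−, giving Mn = +2.
The complex ion is anionic, so manganese takes the -ate form manganate(II).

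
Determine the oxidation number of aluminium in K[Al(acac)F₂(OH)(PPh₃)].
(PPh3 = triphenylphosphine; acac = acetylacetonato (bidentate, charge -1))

+3

1 potassium outside the brackets (+1 each) → the complex ion is 1−.
Ligand charges: 2×F = -2; 1×PPh3 neutral; 1×OH = -1; 1×acac = -1; sum -4.
Al + (-4) = 1− ⇒ Al is +3.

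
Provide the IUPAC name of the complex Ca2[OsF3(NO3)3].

The 2 calcium counter-ions carry a total charge of +4, so each complex ion is 4−.
Ligand charges: 3×fluoro (-1 each), 3×nitrato (-1 each); total -6. So Os + (-6) = 4−, giving Os = +2.
The complex ion is anionic, so osmium takes the -ate form osmate(II).

calcium trifluorotrinitratoosmate(II)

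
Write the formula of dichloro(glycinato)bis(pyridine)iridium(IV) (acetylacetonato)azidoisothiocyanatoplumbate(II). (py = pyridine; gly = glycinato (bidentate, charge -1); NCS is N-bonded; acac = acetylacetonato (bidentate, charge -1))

[IrCl2(gly)(py)2][Pb(acac)(N3)(NCS)]

Cation [Ir…]: ligand charges -3, Ir(IV) ⇒ ion charge 1+.
Anion [Pb…]: ligand charges -3, Pb(II) ⇒ ion charge 1−.
One 1+ cation balances one 1− anion.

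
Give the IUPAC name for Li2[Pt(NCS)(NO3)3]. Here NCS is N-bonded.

The 2 lithium counter-ions carry a total charge of +2, so each complex ion is 2−.
Ligand charges: 3×nitrato (-1 each), 1×isothiocyanato (-1 each); total -4. So Pt + (-4) = 2−, giving Pt = +2.
Ligands are named alphabetically: isothiocyanato before nitrato.
The complex ion is anionic, so platinum takes the -ate form platinate(II).

lithium isothiocyanatotrinitratoplatinate(II)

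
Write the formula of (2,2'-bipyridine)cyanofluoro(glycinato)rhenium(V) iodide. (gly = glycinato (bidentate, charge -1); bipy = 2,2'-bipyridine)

[Re(bipy)(CN)F(gly)]I2

Ligands: 1 glycinato (gly, -1), 1 2,2'-bipyridine (bipy, neutral), 1 fluoro (F, -1), 1 cyano (CN, -1). Ligand charge sum = -3.
With Re in oxidation state +5, the complex ion is [Re...]^2+.
Charge balance with iodide (-1) requires 1 complex ion per 2 iodide.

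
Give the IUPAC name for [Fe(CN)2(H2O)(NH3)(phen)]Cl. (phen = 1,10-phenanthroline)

ammineaquadicyano(1,10-phenanthroline)iron(III) chloride

The 1 chloride counter-ion carries a total charge of -1, so each complex ion is 1+.
Ligand charges: 1×aqua (neutral), 2×cyano (-1 each), 1×1,10-phenanthroline (neutral), 1×ammine (neutral); total -2. So Fe + (-2) = 1+, giving Fe = +3.
Ligands are named alphabetically: ammine before aqua before cyano before phenanthroline.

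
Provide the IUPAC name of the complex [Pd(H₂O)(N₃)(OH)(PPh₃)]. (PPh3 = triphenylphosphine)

aquaazidohydroxo(triphenylphosphine)palladium(II)

There is no counter-ion, so the complex is neutral overall.
Ligand charges: 1×hydroxo (-1 each), 1×azido (-1 each), 1×triphenylphosphine (neutral), 1×aqua (neutral); total -2. So Pd + (-2) = 0, giving Pd = +2.
Ligands are named alphabetically: aqua before azido before hydroxo before triphenylphosphine.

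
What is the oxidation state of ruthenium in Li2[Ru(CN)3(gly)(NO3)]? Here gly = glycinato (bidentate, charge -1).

2 lithium outside the brackets (+1 each) → the complex ion is 2−.
Ligand charges: 1×NO3 = -1; 1×gly = -1; 3×CN = -3; sum -5.
Ru + (-5) = 2− ⇒ Ru is +3.

+3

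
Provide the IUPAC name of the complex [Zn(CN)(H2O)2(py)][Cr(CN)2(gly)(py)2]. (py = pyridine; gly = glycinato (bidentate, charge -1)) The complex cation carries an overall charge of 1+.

The complex cation is given as 1+; its ligand charges sum to -1, so Zn = +2.
A 1:1 salt means the anion carries the equal and opposite charge, 1−.
Anion: ligand charges sum to -3; for the ion to be 1−, Cr = +2.

diaquacyano(pyridine)zinc(II) dicyano(glycinato)bis(pyridine)chromate(II)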